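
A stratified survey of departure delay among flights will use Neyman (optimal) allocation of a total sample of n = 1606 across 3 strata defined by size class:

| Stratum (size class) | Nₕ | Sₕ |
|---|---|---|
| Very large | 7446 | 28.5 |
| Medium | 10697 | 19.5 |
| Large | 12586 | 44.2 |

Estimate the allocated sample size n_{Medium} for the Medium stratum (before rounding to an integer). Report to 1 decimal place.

342.8

Neyman allocation: nₕ = n·NₕSₕ / Σⱼ NⱼSⱼ.
Σ NⱼSⱼ = 7446·28.5 + 10697·19.5 + 12586·44.2 = 977103.7.
n_{Medium} = 1606·10697·19.5 / 977103.7 = 342.8.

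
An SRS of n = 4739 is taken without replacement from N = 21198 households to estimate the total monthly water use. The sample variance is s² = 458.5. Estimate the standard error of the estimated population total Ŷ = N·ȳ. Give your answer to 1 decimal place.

5810.0

Var(Ŷ) = N²·Var(ȳ) = N²·(1 − n/N)·s²/n.
f = 4739/21198 = 0.22355883; Var(ȳ) = 0.77644117·458.5/4739 = 0.07512097.
Var(Ŷ) = 21198² · 0.07512097 = 3.3755999 × 10^7.
SE(Ŷ) = √(3.3755999 × 10^7) = 5810.0.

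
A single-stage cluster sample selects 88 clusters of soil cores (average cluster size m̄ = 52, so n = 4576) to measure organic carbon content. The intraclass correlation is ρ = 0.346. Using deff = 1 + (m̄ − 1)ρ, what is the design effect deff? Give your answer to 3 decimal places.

deff = 1 + (52 − 1)·0.346 = 1 + 17.646 = 18.646.

18.646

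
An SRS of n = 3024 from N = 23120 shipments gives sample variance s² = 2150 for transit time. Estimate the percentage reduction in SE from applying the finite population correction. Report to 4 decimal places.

6.7689

f = n/N = 3024/23120 = 0.13079585.
SE_no-fpc = √(s²/n) = 0.84319561; SE_fpc = √((1−f)s²/n) = 0.7861207.
Ratio = √(1−f) = 0.93231119. Reduction = 100·(1 − 0.93231119) = 6.7689%.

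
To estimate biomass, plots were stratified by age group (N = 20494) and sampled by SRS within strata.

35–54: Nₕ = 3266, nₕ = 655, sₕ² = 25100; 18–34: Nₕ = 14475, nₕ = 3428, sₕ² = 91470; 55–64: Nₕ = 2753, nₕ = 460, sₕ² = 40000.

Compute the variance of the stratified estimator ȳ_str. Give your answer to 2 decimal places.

Var(ȳ_str) = Σₕ Wₕ²(1 − fₕ)sₕ²/nₕ with Wₕ = Nₕ/N, N = 20494.
35–54: Wₕ = 0.15936372; term = 0.15936372²·(1 − 0.20055113)·25100/655 = 0.77804015.
18–34: Wₕ = 0.70630428; term = 0.70630428²·(1 − 0.23682211)·91470/3428 = 10.158915.
55–64: Wₕ = 0.13433200; term = 0.13433200²·(1 − 0.16709045)·40000/460 = 1.30695.
Sum = 12.243905.

12.24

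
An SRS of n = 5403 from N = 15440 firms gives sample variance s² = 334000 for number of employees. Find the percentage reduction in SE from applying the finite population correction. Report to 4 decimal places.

19.3734

f = n/N = 5403/15440 = 0.34993523.
SE_no-fpc = √(s²/n) = 7.8624111; SE_fpc = √((1−f)s²/n) = 6.3391943.
Ratio = √(1−f) = 0.80626594. Reduction = 100·(1 − 0.80626594) = 19.3734%.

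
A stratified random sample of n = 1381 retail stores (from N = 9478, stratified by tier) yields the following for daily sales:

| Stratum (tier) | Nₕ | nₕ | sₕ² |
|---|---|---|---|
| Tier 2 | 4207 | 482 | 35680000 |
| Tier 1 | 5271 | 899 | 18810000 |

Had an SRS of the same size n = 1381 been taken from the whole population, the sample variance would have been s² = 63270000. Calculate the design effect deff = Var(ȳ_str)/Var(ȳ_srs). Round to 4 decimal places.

0.4671

Var(ȳ_str) = Σ Wₕ²(1−fₕ)sₕ²/nₕ with Wₕ = Nₕ/9478:
  Tier 2: (4207/9478)²·(1−482/4207)·35680000/482 = 12913.477
  Tier 1: (5271/9478)²·(1−899/5271)·18810000/899 = 5367.4606
  → Var(ȳ_str) = 18280.938.
Var(ȳ_srs) = (1 − 1381/9478)·63270000/1381 = 39139.168.
deff = 18280.938 / 39139.168 = 0.4671.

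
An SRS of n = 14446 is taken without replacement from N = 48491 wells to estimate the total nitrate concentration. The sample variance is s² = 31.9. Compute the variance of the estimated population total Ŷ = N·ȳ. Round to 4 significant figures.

Var(Ŷ) = N²·Var(ȳ) = N²·(1 − n/N)·s²/n.
f = 14446/48491 = 0.29791095; Var(ȳ) = 0.70208905·31.9/14446 = 0.0015503697.
Var(Ŷ) = 48491² · 0.0015503697 = 3.6455038 × 10^6.

3.646 × 10^6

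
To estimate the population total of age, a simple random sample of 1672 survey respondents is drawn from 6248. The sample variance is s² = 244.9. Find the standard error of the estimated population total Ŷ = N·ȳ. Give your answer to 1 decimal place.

Var(Ŷ) = N²·Var(ȳ) = N²·(1 − n/N)·s²/n.
f = 1672/6248 = 0.26760563; Var(ȳ) = 0.73239437·244.9/1672 = 0.10727475.
Var(Ŷ) = 6248² · 0.10727475 = 4.1877385 × 10^6.
SE(Ŷ) = √(4.1877385 × 10^6) = 2046.4.

2046.4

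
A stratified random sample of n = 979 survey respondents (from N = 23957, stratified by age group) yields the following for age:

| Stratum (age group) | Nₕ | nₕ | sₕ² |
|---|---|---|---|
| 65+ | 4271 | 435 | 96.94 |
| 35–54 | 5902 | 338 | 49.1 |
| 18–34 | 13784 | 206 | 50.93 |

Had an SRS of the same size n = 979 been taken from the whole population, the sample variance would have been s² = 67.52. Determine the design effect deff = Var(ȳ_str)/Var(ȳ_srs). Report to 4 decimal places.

Var(ȳ_str) = Σ Wₕ²(1−fₕ)sₕ²/nₕ with Wₕ = Nₕ/23957:
  65+: (4271/23957)²·(1−435/4271)·96.94/435 = 0.0063614638
  35–54: (5902/23957)²·(1−338/5902)·49.1/338 = 0.008311631
  18–34: (13784/23957)²·(1−206/13784)·50.93/206 = 0.080621831
  → Var(ȳ_str) = 0.095294926.
Var(ȳ_srs) = (1 − 979/23957)·67.52/979 = 0.066149952.
deff = 0.095294926 / 0.066149952 = 1.4406.

1.4406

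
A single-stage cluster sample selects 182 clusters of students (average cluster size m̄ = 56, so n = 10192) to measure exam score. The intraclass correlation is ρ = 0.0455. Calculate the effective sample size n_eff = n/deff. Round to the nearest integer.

deff = 1 + (56 − 1)·0.0455 = 1 + 2.5025 = 3.5025.
n_eff = 10192 / 3.5025 = 2910.

2910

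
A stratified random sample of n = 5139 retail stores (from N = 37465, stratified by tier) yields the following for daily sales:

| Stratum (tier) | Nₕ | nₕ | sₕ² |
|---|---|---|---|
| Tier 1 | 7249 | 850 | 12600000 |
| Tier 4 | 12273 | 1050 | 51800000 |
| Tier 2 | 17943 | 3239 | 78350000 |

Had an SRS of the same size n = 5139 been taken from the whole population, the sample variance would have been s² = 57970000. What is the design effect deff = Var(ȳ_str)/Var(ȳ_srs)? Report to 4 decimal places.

Var(ȳ_str) = Σ Wₕ²(1−fₕ)sₕ²/nₕ with Wₕ = Nₕ/37465:
  Tier 1: (7249/37465)²·(1−850/7249)·12600000/850 = 489.88073
  Tier 4: (12273/37465)²·(1−1050/12273)·51800000/1050 = 4841.1516
  Tier 2: (17943/37465)²·(1−3239/17943)·78350000/3239 = 4546.8134
  → Var(ȳ_str) = 9877.8457.
Var(ȳ_srs) = (1 − 5139/37465)·57970000/5139 = 9733.0939.
deff = 9877.8457 / 9733.0939 = 1.0149.

1.0149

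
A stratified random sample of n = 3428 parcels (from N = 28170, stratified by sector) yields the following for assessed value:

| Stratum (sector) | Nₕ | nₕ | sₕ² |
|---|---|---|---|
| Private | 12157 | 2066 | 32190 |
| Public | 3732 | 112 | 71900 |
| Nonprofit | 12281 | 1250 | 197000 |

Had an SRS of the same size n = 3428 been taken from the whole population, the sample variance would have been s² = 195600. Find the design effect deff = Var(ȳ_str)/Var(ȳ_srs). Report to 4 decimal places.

0.8030

Var(ȳ_str) = Σ Wₕ²(1−fₕ)sₕ²/nₕ with Wₕ = Nₕ/28170:
  Private: (12157/28170)²·(1−2066/12157)·32190/2066 = 2.4086716
  Public: (3732/28170)²·(1−112/3732)·71900/112 = 10.929175
  Nonprofit: (12281/28170)²·(1−1250/12281)·197000/1250 = 26.904885
  → Var(ȳ_str) = 40.242732.
Var(ȳ_srs) = (1 − 3428/28170)·195600/3428 = 50.115953.
deff = 40.242732 / 50.115953 = 0.8030.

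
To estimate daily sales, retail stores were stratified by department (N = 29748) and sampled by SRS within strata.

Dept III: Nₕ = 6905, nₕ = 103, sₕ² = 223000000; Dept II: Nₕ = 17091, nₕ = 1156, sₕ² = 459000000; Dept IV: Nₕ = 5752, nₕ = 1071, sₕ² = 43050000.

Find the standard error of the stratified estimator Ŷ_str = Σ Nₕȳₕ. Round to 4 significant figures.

Var(Ŷ_str) = Σₕ Nₕ²(1 − fₕ)sₕ²/nₕ.
Dept III: 6905²·(1 − 103/6905)·223000000/103 = 1.0168759 × 10^14.
Dept II: 17091²·(1 − 1156/17091)·459000000/1156 = 1.0813702 × 10^14.
Dept IV: 5752²·(1 − 1071/5752)·43050000/1071 = 1.0822839 × 10^12.
Sum = 2.1090689 × 10^14.
SE = √(2.1090689 × 10^14) = 1.452 × 10^7.

1.452 × 10^7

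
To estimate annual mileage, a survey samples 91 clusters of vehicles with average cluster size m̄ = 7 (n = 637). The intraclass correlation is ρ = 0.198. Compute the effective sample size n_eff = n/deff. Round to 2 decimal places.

deff = 1 + (7 − 1)·0.198 = 1 + 1.188 = 2.188.
n_eff = 637 / 2.188 = 291.13.

291.13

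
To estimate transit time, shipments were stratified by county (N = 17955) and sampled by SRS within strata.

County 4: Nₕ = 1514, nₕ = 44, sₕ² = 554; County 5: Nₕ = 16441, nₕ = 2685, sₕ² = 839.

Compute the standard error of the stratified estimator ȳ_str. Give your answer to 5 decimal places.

0.55330

Var(ȳ_str) = Σₕ Wₕ²(1 − fₕ)sₕ²/nₕ with Wₕ = Nₕ/N, N = 17955.
County 4: Wₕ = 0.08432192; term = 0.08432192²·(1 − 0.02906209)·554/44 = 0.086921954.
County 5: Wₕ = 0.91567808; term = 0.91567808²·(1 − 0.16331123)·839/2685 = 0.21921348.
Sum = 0.30613543.
SE = √(0.30613543) = 0.55330.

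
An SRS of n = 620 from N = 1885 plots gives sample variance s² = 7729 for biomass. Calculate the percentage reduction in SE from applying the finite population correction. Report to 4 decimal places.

18.0801

f = n/N = 620/1885 = 0.32891247.
SE_no-fpc = √(s²/n) = 3.5307406; SE_fpc = √((1−f)s²/n) = 2.8923803.
Ratio = √(1−f) = 0.81919932. Reduction = 100·(1 − 0.81919932) = 18.0801%.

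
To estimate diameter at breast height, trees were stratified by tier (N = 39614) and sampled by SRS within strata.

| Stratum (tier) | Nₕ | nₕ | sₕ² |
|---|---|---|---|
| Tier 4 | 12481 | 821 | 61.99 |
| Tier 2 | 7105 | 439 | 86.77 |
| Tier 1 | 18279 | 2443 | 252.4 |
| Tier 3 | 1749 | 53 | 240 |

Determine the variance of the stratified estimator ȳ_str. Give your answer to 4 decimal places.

Var(ȳ_str) = Σₕ Wₕ²(1 − fₕ)sₕ²/nₕ with Wₕ = Nₕ/N, N = 39614.
Tier 4: Wₕ = 0.31506538; term = 0.31506538²·(1 − 0.06577999)·61.99/821 = 0.0070021114.
Tier 2: Wₕ = 0.17935578; term = 0.17935578²·(1 − 0.06178747)·86.77/439 = 0.0059653657.
Tier 1: Wₕ = 0.46142778; term = 0.46142778²·(1 − 0.13365064)·252.4/2443 = 0.019057521.
Tier 3: Wₕ = 0.04415106; term = 0.04415106²·(1 − 0.03030303)·240/53 = 0.0085596033.
Sum = 0.040584601.

0.0406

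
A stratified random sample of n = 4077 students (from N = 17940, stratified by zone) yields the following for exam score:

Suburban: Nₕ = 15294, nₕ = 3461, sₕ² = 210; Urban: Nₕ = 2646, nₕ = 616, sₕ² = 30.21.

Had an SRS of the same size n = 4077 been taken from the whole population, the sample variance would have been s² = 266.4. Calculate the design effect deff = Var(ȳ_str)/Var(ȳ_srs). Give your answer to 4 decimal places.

0.6919

Var(ȳ_str) = Σ Wₕ²(1−fₕ)sₕ²/nₕ with Wₕ = Nₕ/17940:
  Suburban: (15294/17940)²·(1−3461/15294)·210/3461 = 0.034118409
  Urban: (2646/17940)²·(1−616/2646)·30.21/616 = 8.1848554 × 10^-4
  → Var(ȳ_str) = 0.034936895.
Var(ȳ_srs) = (1 − 4077/17940)·266.4/4077 = 0.050492665.
deff = 0.034936895 / 0.050492665 = 0.6919.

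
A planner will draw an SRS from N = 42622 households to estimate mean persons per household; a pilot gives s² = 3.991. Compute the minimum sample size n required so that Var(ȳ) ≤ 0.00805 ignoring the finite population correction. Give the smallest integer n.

Without fpc, n₀ = s²/D = 3.991/0.00805 = 495.7764.
Rounding up, n = 496.

496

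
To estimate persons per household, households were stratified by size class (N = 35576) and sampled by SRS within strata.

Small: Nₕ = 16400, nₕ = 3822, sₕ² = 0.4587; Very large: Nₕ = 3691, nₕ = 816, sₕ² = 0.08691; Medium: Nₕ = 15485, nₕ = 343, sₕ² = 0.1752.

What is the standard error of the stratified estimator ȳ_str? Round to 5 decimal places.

Var(ȳ_str) = Σₕ Wₕ²(1 − fₕ)sₕ²/nₕ with Wₕ = Nₕ/N, N = 35576.
Small: Wₕ = 0.46098493; term = 0.46098493²·(1 − 0.23304878)·0.4587/3822 = 1.9560469 × 10^-5.
Very large: Wₕ = 0.10374972; term = 0.10374972²·(1 − 0.22107830)·0.08691/816 = 8.9299135 × 10^-7.
Medium: Wₕ = 0.43526535; term = 0.43526535²·(1 − 0.02215047)·0.1752/343 = 9.4628117 × 10^-5.
Sum = 1.1508158 × 10^-4.
SE = √(1.1508158 × 10^-4) = 0.01073.

0.01073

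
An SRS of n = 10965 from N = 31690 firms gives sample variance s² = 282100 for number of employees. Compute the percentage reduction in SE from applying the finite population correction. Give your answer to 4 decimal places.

f = n/N = 10965/31690 = 0.34600820.
SE_no-fpc = √(s²/n) = 5.07221; SE_fpc = √((1−f)s²/n) = 4.101884.
Ratio = √(1−f) = 0.80869759. Reduction = 100·(1 − 0.80869759) = 19.1302%.

19.1302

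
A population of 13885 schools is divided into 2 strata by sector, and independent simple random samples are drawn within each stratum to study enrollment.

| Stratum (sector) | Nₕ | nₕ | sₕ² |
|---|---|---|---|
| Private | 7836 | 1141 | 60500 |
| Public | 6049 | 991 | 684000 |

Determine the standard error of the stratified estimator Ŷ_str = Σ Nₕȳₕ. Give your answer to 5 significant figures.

154590

Var(Ŷ_str) = Σₕ Nₕ²(1 − fₕ)sₕ²/nₕ.
Private: 7836²·(1 − 1141/7836)·60500/1141 = 2.7817285 × 10^9.
Public: 6049²·(1 − 991/6049)·684000/991 = 2.1117614 × 10^10.
Sum = 2.3899343 × 10^10.
SE = √(2.3899343 × 10^10) = 154590.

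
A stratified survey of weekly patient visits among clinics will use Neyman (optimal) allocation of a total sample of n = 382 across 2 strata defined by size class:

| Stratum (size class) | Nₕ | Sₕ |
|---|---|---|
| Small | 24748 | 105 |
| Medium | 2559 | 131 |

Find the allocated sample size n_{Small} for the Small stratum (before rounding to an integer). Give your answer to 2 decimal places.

338.35

Neyman allocation: nₕ = n·NₕSₕ / Σⱼ NⱼSⱼ.
Σ NⱼSⱼ = 24748·105 + 2559·131 = 2.933769 × 10^6.
n_{Small} = 382·24748·105 / (2.933769 × 10^6) = 338.35.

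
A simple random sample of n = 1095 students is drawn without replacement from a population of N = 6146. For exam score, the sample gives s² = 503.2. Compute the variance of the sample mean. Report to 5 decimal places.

0.37767

Under SRS without replacement, Var(ȳ) = (1 − f)·s²/n with f = n/N = 1095/6146 = 0.17816466.
Var(ȳ) = (1 − 0.17816466)·503.2/1095 = 0.82183534·0.45954338 = 0.37766899.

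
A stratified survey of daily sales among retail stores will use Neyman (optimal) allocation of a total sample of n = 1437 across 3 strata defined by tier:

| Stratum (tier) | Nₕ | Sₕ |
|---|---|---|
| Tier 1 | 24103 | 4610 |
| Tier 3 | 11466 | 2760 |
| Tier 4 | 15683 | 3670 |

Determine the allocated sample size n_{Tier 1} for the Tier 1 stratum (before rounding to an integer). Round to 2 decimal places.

797.09

Neyman allocation: nₕ = n·NₕSₕ / Σⱼ NⱼSⱼ.
Σ NⱼSⱼ = 24103·4610 + 11466·2760 + 15683·3670 = 2.003176 × 10^8.
n_{Tier 1} = 1437·24103·4610 / (2.003176 × 10^8) = 797.09.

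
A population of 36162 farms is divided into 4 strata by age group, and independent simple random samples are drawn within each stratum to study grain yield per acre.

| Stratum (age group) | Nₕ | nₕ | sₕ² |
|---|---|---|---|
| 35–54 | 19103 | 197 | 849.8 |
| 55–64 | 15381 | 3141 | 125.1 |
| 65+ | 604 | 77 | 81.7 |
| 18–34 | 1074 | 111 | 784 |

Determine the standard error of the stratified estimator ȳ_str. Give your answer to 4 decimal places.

1.0968

Var(ȳ_str) = Σₕ Wₕ²(1 − fₕ)sₕ²/nₕ with Wₕ = Nₕ/N, N = 36162.
35–54: Wₕ = 0.52826171; term = 0.52826171²·(1 − 0.01031252)·849.8/197 = 1.1913705.
55–64: Wₕ = 0.42533599; term = 0.42533599²·(1 − 0.20421299)·125.1/3141 = 0.0057339048.
65+: Wₕ = 0.01670262; term = 0.01670262²·(1 − 0.12748344)·81.7/77 = 2.5827002 × 10^-4.
18–34: Wₕ = 0.02969968; term = 0.02969968²·(1 − 0.10335196)·784/111 = 0.0055862294.
Sum = 1.2029489.
SE = √(1.2029489) = 1.0968.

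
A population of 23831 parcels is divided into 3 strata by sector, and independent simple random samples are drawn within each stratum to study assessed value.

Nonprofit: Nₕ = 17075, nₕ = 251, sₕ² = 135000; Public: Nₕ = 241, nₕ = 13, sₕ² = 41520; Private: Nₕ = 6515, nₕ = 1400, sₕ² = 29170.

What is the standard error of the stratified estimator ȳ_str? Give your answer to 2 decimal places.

Var(ȳ_str) = Σₕ Wₕ²(1 − fₕ)sₕ²/nₕ with Wₕ = Nₕ/N, N = 23831.
Nonprofit: Wₕ = 0.71650371; term = 0.71650371²·(1 − 0.01469985)·135000/251 = 272.0605.
Public: Wₕ = 0.01011288; term = 0.01011288²·(1 − 0.05394191)·41520/13 = 0.30901627.
Private: Wₕ = 0.27338341; term = 0.27338341²·(1 − 0.21488872)·29170/1400 = 1.2225987.
Sum = 273.59211.
SE = √(273.59211) = 16.54.

16.54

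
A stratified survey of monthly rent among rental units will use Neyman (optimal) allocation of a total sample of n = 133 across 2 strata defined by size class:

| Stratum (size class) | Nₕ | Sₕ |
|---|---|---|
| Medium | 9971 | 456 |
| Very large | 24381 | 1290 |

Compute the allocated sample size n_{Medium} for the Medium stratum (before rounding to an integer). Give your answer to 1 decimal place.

16.8

Neyman allocation: nₕ = n·NₕSₕ / Σⱼ NⱼSⱼ.
Σ NⱼSⱼ = 9971·456 + 24381·1290 = 3.5998266 × 10^7.
n_{Medium} = 133·9971·456 / (3.5998266 × 10^7) = 16.8.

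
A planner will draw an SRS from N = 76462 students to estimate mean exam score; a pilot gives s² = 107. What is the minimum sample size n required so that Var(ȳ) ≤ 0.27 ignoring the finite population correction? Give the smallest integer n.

Without fpc, n₀ = s²/D = 107/0.27 = 396.2963.
Rounding up, n = 397.

397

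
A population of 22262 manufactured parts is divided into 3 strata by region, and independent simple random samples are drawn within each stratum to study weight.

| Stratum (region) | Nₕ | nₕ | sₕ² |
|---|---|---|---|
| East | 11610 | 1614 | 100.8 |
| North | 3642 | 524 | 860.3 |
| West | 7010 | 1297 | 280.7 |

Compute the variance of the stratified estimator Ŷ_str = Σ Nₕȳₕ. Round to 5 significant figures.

3.4559 × 10^7

Var(Ŷ_str) = Σₕ Nₕ²(1 − fₕ)sₕ²/nₕ.
East: 11610²·(1 − 1614/11610)·100.8/1614 = 7.2479547 × 10^6.
North: 3642²·(1 − 524/3642)·860.3/524 = 1.8643811 × 10^7.
West: 7010²·(1 − 1297/7010)·280.7/1297 = 8.667317 × 10^6.
Sum = 3.4559083 × 10^7.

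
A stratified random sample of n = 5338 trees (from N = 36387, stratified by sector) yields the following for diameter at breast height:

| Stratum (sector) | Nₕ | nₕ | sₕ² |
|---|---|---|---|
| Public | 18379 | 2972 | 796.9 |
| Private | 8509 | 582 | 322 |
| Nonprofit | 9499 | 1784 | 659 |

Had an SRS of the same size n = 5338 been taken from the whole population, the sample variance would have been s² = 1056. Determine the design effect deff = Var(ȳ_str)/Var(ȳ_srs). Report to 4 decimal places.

Var(ȳ_str) = Σ Wₕ²(1−fₕ)sₕ²/nₕ with Wₕ = Nₕ/36387:
  Public: (18379/36387)²·(1−2972/18379)·796.9/2972 = 0.057345914
  Private: (8509/36387)²·(1−582/8509)·322/582 = 0.028185631
  Nonprofit: (9499/36387)²·(1−1784/9499)·659/1784 = 0.020446166
  → Var(ȳ_str) = 0.10597771.
Var(ȳ_srs) = (1 − 5338/36387)·1056/5338 = 0.16880555.
deff = 0.10597771 / 0.16880555 = 0.6278.

0.6278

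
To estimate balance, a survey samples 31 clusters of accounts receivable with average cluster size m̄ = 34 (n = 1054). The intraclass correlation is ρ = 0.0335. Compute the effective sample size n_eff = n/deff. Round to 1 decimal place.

500.6

deff = 1 + (34 − 1)·0.0335 = 1 + 1.1055 = 2.1055.
n_eff = 1054 / 2.1055 = 500.6.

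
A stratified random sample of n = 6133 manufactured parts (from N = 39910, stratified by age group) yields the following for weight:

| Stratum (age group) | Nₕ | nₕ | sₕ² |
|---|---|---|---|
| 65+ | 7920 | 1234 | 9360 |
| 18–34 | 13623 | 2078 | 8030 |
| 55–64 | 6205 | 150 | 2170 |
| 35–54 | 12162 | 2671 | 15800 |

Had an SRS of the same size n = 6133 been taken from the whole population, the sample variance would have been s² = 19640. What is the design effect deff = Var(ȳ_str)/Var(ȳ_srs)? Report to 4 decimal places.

Var(ȳ_str) = Σ Wₕ²(1−fₕ)sₕ²/nₕ with Wₕ = Nₕ/39910:
  65+: (7920/39910)²·(1−1234/7920)·9360/1234 = 0.25216731
  18–34: (13623/39910)²·(1−2078/13623)·8030/2078 = 0.38156914
  55–64: (6205/39910)²·(1−150/6205)·2170/150 = 0.3412408
  35–54: (12162/39910)²·(1−2671/12162)·15800/2671 = 0.42868345
  → Var(ȳ_str) = 1.4036607.
Var(ȳ_srs) = (1 − 6133/39910)·19640/6133 = 2.7102407.
deff = 1.4036607 / 2.7102407 = 0.5179.

0.5179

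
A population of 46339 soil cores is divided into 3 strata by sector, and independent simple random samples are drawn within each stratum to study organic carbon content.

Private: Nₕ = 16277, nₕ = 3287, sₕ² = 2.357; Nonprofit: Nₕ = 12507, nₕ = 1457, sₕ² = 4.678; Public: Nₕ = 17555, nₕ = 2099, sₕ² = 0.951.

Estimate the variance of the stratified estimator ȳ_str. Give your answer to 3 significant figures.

3.35 × 10^-4

Var(ȳ_str) = Σₕ Wₕ²(1 − fₕ)sₕ²/nₕ with Wₕ = Nₕ/N, N = 46339.
Private: Wₕ = 0.35125920; term = 0.35125920²·(1 − 0.20194139)·2.357/3287 = 7.0607377 × 10^-5.
Nonprofit: Wₕ = 0.26990224; term = 0.26990224²·(1 − 0.11649476)·4.678/1457 = 2.0664399 × 10^-4.
Public: Wₕ = 0.37883856; term = 0.37883856²·(1 − 0.11956707)·0.951/2099 = 5.7249633 × 10^-5.
Sum = 3.34501 × 10^-4.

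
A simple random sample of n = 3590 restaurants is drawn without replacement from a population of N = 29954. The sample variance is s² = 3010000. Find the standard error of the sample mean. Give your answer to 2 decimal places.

27.17

Under SRS without replacement, Var(ȳ) = (1 − f)·s²/n with f = n/N = 3590/29954 = 0.11985044.
Var(ȳ) = (1 − 0.11985044)·3010000/3590 = 0.88014956·838.44011 = 737.9527.
SE(ȳ) = √(737.9527) = 27.17.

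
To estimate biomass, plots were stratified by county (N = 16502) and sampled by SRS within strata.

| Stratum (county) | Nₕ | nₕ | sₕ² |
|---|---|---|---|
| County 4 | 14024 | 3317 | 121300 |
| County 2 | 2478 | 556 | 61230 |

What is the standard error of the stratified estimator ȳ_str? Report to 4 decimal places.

4.7000

Var(ȳ_str) = Σₕ Wₕ²(1 − fₕ)sₕ²/nₕ with Wₕ = Nₕ/N, N = 16502.
County 4: Wₕ = 0.84983638; term = 0.84983638²·(1 − 0.23652310)·121300/3317 = 20.164241.
County 2: Wₕ = 0.15016362; term = 0.15016362²·(1 − 0.22437450)·61230/556 = 1.9260652.
Sum = 22.090306.
SE = √(22.090306) = 4.7000.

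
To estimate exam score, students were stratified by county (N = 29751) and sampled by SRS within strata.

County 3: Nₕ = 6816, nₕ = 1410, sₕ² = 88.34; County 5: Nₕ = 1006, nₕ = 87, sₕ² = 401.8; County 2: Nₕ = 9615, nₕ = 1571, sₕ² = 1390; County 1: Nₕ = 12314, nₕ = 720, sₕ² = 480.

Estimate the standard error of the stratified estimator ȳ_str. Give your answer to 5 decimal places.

0.43850

Var(ȳ_str) = Σₕ Wₕ²(1 − fₕ)sₕ²/nₕ with Wₕ = Nₕ/N, N = 29751.
County 3: Wₕ = 0.22910154; term = 0.22910154²·(1 − 0.20686620)·88.34/1410 = 0.0026081993.
County 5: Wₕ = 0.03381399; term = 0.03381399²·(1 − 0.08648111)·401.8/87 = 0.0048239304.
County 2: Wₕ = 0.32318241; term = 0.32318241²·(1 − 0.16339054)·1390/1571 = 0.077313766.
County 1: Wₕ = 0.41390205; term = 0.41390205²·(1 − 0.05847003)·480/720 = 0.10753208.
Sum = 0.19227798.
SE = √(0.19227798) = 0.43850.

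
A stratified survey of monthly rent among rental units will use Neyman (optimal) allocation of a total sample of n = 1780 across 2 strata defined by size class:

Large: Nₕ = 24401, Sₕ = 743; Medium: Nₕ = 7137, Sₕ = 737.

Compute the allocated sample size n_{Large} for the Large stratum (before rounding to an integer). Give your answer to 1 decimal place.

1379.7

Neyman allocation: nₕ = n·NₕSₕ / Σⱼ NⱼSⱼ.
Σ NⱼSⱼ = 24401·743 + 7137·737 = 2.3389912 × 10^7.
n_{Large} = 1780·24401·743 / (2.3389912 × 10^7) = 1379.7.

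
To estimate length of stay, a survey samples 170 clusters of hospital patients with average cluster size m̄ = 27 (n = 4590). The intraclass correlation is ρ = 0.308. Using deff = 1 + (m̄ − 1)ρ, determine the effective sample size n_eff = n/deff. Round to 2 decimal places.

deff = 1 + (27 − 1)·0.308 = 1 + 8.008 = 9.008.
n_eff = 4590 / 9.008 = 509.55.

509.55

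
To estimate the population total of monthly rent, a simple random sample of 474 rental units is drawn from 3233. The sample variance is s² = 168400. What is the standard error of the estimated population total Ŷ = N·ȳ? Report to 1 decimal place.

56293.8

Var(Ŷ) = N²·Var(ȳ) = N²·(1 − n/N)·s²/n.
f = 474/3233 = 0.14661305; Var(ȳ) = 0.85338695·168400/474 = 303.18642.
Var(Ŷ) = 3233² · 303.18642 = 3.1689921 × 10^9.
SE(Ŷ) = √(3.1689921 × 10^9) = 56293.8.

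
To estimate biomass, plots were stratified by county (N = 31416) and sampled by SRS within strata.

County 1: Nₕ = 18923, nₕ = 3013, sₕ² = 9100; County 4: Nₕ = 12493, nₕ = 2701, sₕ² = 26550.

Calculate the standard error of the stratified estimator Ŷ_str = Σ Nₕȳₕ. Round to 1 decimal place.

Var(Ŷ_str) = Σₕ Nₕ²(1 − fₕ)sₕ²/nₕ.
County 1: 18923²·(1 − 3013/18923)·9100/3013 = 9.0929003 × 10^8.
County 4: 12493²·(1 − 2701/12493)·26550/2701 = 1.2024806 × 10^9.
Sum = 2.1117706 × 10^9.
SE = √(2.1117706 × 10^9) = 45954.0.

45954.0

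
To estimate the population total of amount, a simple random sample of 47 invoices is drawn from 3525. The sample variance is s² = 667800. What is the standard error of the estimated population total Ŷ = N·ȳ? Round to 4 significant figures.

417400

Var(Ŷ) = N²·Var(ȳ) = N²·(1 − n/N)·s²/n.
f = 47/3525 = 0.01333333; Var(ȳ) = 0.98666667·667800/47 = 14019.064.
Var(Ŷ) = 3525² · 14019.064 = 1.7419563 × 10^11.
SE(Ŷ) = √(1.7419563 × 10^11) = 417400.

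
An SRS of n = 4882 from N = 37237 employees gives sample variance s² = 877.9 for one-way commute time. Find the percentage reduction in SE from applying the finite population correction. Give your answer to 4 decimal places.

f = n/N = 4882/37237 = 0.13110616.
SE_no-fpc = √(s²/n) = 0.42405641; SE_fpc = √((1−f)s²/n) = 0.39528196.
Ratio = √(1−f) = 0.93214475. Reduction = 100·(1 − 0.93214475) = 6.7855%.

6.7855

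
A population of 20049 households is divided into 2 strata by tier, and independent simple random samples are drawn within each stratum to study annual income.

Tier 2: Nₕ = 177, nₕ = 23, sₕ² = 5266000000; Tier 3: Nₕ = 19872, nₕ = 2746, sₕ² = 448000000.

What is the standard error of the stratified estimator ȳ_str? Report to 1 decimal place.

Var(ȳ_str) = Σₕ Wₕ²(1 − fₕ)sₕ²/nₕ with Wₕ = Nₕ/N, N = 20049.
Tier 2: Wₕ = 0.00882837; term = 0.00882837²·(1 − 0.12994350)·5266000000/23 = 15526.071.
Tier 3: Wₕ = 0.99117163; term = 0.99117163²·(1 − 0.13818438)·448000000/2746 = 138130.49.
Sum = 153656.56.
SE = √(153656.56) = 392.0.

392.0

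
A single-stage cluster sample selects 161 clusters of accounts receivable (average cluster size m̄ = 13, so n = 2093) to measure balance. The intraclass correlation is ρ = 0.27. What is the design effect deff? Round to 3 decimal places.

deff = 1 + (13 − 1)·0.27 = 1 + 3.24 = 4.24.

4.240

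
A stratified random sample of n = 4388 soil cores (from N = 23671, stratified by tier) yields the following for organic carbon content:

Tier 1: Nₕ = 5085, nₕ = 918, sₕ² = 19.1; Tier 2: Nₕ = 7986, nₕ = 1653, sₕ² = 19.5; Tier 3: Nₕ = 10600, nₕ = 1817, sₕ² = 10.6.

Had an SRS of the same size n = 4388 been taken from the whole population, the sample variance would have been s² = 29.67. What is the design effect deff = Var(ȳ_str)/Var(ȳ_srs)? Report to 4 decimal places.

0.5121

Var(ȳ_str) = Σ Wₕ²(1−fₕ)sₕ²/nₕ with Wₕ = Nₕ/23671:
  Tier 1: (5085/23671)²·(1−918/5085)·19.1/918 = 7.8681374 × 10^-4
  Tier 2: (7986/23671)²·(1−1653/7986)·19.5/1653 = 0.0010647983
  Tier 3: (10600/23671)²·(1−1817/10600)·10.6/1817 = 9.6931844 × 10^-4
  → Var(ȳ_str) = 0.0028209305.
Var(ȳ_srs) = (1 − 4388/23671)·29.67/4388 = 0.0055081901.
deff = 0.0028209305 / 0.0055081901 = 0.5121.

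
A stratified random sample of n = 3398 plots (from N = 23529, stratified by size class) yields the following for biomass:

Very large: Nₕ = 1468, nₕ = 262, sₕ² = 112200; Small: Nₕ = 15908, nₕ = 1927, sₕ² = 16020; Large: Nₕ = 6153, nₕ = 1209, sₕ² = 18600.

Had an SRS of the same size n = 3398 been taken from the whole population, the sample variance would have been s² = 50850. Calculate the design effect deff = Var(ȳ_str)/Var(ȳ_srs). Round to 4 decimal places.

0.4338

Var(ȳ_str) = Σ Wₕ²(1−fₕ)sₕ²/nₕ with Wₕ = Nₕ/23529:
  Very large: (1468/23529)²·(1−262/1468)·112200/262 = 1.3694872
  Small: (15908/23529)²·(1−1927/15908)·16020/1927 = 3.3398555
  Large: (6153/23529)²·(1−1209/6153)·18600/1209 = 0.84536659
  → Var(ȳ_str) = 5.5547093.
Var(ȳ_srs) = (1 − 3398/23529)·50850/3398 = 12.803522.
deff = 5.5547093 / 12.803522 = 0.4338.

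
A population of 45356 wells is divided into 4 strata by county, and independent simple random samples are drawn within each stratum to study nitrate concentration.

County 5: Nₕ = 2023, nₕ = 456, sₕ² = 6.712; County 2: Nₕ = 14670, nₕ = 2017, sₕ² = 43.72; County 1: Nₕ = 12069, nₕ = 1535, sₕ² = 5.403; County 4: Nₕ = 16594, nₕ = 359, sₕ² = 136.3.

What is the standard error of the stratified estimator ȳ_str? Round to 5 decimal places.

Var(ȳ_str) = Σₕ Wₕ²(1 − fₕ)sₕ²/nₕ with Wₕ = Nₕ/N, N = 45356.
County 5: Wₕ = 0.04460270; term = 0.04460270²·(1 − 0.22540781)·6.712/456 = 2.268206 × 10^-5.
County 2: Wₕ = 0.32344122; term = 0.32344122²·(1 − 0.13749148)·43.72/2017 = 0.0019558178.
County 1: Wₕ = 0.26609489; term = 0.26609489²·(1 − 0.12718535)·5.403/1535 = 2.1753127 × 10^-4.
County 4: Wₕ = 0.36586119; term = 0.36586119²·(1 − 0.02163433)·136.3/359 = 0.049720478.
Sum = 0.051916509.
SE = √(0.051916509) = 0.22785.

0.22785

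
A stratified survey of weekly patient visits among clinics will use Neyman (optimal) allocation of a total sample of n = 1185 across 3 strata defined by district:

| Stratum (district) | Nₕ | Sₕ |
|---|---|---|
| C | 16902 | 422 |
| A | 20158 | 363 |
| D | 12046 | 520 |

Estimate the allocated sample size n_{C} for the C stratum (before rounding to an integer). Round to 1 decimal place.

Neyman allocation: nₕ = n·NₕSₕ / Σⱼ NⱼSⱼ.
Σ NⱼSⱼ = 16902·422 + 20158·363 + 12046·520 = 2.0713918 × 10^7.
n_{C} = 1185·16902·422 / (2.0713918 × 10^7) = 408.0.

408.0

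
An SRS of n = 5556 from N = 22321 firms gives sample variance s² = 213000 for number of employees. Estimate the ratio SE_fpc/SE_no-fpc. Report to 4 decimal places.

f = n/N = 5556/22321 = 0.24891358.
SE_no-fpc = √(s²/n) = 6.1916826; SE_fpc = √((1−f)s²/n) = 5.3660367.
Ratio = √(1−f) = 0.86665242.

0.8667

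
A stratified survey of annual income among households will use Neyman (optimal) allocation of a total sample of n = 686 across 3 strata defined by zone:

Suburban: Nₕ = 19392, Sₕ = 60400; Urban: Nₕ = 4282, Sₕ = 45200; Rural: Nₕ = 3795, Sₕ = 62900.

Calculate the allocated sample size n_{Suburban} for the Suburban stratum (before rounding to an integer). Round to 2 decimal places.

501.08

Neyman allocation: nₕ = n·NₕSₕ / Σⱼ NⱼSⱼ.
Σ NⱼSⱼ = 19392·60400 + 4282·45200 + 3795·62900 = 1.6035287 × 10^9.
n_{Suburban} = 686·19392·60400 / (1.6035287 × 10^9) = 501.08.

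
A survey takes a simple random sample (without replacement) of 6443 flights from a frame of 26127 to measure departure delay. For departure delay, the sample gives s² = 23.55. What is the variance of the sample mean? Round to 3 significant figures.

Under SRS without replacement, Var(ȳ) = (1 − f)·s²/n with f = n/N = 6443/26127 = 0.24660313.
Var(ȳ) = (1 − 0.24660313)·23.55/6443 = 0.75339687·0.0036551296 = 0.0027537632.

0.00275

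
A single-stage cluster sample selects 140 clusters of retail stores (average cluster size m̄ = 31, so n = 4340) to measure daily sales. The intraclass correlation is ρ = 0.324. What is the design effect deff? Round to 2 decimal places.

deff = 1 + (31 − 1)·0.324 = 1 + 9.72 = 10.72.

10.72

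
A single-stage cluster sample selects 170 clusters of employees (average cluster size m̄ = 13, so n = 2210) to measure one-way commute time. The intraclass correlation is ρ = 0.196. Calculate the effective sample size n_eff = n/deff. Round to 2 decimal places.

659.31

deff = 1 + (13 − 1)·0.196 = 1 + 2.352 = 3.352.
n_eff = 2210 / 3.352 = 659.31.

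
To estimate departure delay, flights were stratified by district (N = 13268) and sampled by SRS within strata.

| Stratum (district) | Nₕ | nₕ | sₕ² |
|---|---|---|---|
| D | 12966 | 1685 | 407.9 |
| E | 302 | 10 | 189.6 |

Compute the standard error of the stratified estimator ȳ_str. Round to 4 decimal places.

Var(ȳ_str) = Σₕ Wₕ²(1 − fₕ)sₕ²/nₕ with Wₕ = Nₕ/N, N = 13268.
D: Wₕ = 0.97723847; term = 0.97723847²·(1 − 0.12995527)·407.9/1685 = 0.20113909.
E: Wₕ = 0.02276153; term = 0.02276153²·(1 − 0.03311258)·189.6/10 = 0.0094976728.
Sum = 0.21063676.
SE = √(0.21063676) = 0.4590.

0.4590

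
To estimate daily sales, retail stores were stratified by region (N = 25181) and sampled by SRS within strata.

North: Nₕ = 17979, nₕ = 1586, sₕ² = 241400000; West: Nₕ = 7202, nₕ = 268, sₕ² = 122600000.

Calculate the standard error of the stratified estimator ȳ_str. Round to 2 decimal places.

Var(ȳ_str) = Σₕ Wₕ²(1 − fₕ)sₕ²/nₕ with Wₕ = Nₕ/N, N = 25181.
North: Wₕ = 0.71399071; term = 0.71399071²·(1 − 0.08821403)·241400000/1586 = 70747.665.
West: Wₕ = 0.28600929; term = 0.28600929²·(1 − 0.03721189)·122600000/268 = 36028.542.
Sum = 106776.21.
SE = √(106776.21) = 326.77.

326.77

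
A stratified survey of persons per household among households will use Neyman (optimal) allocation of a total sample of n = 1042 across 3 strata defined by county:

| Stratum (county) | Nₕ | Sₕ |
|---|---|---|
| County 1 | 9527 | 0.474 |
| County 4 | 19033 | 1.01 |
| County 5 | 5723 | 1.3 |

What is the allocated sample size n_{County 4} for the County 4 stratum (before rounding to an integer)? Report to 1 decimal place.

642.4

Neyman allocation: nₕ = n·NₕSₕ / Σⱼ NⱼSⱼ.
Σ NⱼSⱼ = 9527·0.474 + 19033·1.01 + 5723·1.3 = 31179.028.
n_{County 4} = 1042·19033·1.01 / 31179.028 = 642.4.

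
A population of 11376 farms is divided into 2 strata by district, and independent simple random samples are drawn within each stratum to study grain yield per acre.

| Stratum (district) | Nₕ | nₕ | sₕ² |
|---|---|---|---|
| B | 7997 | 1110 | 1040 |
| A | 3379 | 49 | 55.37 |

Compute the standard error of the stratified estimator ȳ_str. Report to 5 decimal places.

Var(ȳ_str) = Σₕ Wₕ²(1 − fₕ)sₕ²/nₕ with Wₕ = Nₕ/N, N = 11376.
B: Wₕ = 0.70297117; term = 0.70297117²·(1 − 0.13880205)·1040/1110 = 0.39873869.
A: Wₕ = 0.29702883; term = 0.29702883²·(1 − 0.01450133)·55.37/49 = 0.098249806.
Sum = 0.4969885.
SE = √(0.4969885) = 0.70497.

0.70497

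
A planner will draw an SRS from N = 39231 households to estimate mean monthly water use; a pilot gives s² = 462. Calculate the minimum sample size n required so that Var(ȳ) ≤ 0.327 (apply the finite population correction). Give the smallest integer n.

1364

Without fpc, n₀ = s²/D = 462/0.327 = 1412.8440.
With fpc, (1 − n/N)·s²/n ≤ D requires n ≥ n₀/(1 + n₀/N) = 1412.8440/(1 + 1412.8440/39231) = 1363.7313.
Rounding up, n = 1364.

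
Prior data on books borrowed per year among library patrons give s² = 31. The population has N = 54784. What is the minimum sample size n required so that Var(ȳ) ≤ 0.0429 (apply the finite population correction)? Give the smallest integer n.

Without fpc, n₀ = s²/D = 31/0.0429 = 722.6107.
With fpc, (1 − n/N)·s²/n ≤ D requires n ≥ n₀/(1 + n₀/N) = 722.6107/(1 + 722.6107/54784) = 713.2034.
Rounding up, n = 714.

714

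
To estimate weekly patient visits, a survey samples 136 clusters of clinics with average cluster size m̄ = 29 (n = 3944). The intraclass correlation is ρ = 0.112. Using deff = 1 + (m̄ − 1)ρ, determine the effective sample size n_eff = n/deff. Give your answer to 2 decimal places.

953.58

deff = 1 + (29 − 1)·0.112 = 1 + 3.136 = 4.136.
n_eff = 3944 / 4.136 = 953.58.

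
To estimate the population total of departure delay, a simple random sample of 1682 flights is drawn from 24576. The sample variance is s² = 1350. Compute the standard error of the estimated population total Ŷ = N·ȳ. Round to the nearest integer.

21251

Var(Ŷ) = N²·Var(ȳ) = N²·(1 − n/N)·s²/n.
f = 1682/24576 = 0.06844076; Var(ȳ) = 0.93155924·1350/1682 = 0.74768429.
Var(Ŷ) = 24576² · 0.74768429 = 4.5158619 × 10^8.
SE(Ŷ) = √(4.5158619 × 10^8) = 21251.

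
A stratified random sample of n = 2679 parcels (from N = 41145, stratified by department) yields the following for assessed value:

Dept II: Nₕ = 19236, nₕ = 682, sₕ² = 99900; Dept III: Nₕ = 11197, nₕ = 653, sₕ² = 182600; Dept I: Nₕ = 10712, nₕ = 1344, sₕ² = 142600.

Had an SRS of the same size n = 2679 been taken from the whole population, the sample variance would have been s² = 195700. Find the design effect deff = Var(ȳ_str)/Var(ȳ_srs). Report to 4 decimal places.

0.8298

Var(ȳ_str) = Σ Wₕ²(1−fₕ)sₕ²/nₕ with Wₕ = Nₕ/41145:
  Dept II: (19236/41145)²·(1−682/19236)·99900/682 = 30.881565
  Dept III: (11197/41145)²·(1−653/11197)·182600/653 = 19.501164
  Dept I: (10712/41145)²·(1−1344/10712)·142600/1344 = 6.2893182
  → Var(ȳ_str) = 56.672047.
Var(ȳ_srs) = (1 − 2679/41145)·195700/2679 = 68.293296.
deff = 56.672047 / 68.293296 = 0.8298.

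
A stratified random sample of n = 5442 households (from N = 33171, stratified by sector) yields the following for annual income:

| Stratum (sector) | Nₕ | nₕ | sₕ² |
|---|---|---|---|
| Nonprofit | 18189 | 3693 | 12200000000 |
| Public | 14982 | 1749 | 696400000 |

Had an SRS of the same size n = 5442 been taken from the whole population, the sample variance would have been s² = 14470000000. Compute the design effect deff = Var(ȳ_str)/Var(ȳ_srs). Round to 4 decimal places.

Var(ȳ_str) = Σ Wₕ²(1−fₕ)sₕ²/nₕ with Wₕ = Nₕ/33171:
  Nonprofit: (18189/33171)²·(1−3693/18189)·12200000000/3693 = 791626.63
  Public: (14982/33171)²·(1−1749/14982)·696400000/1749 = 71743.065
  → Var(ȳ_str) = 863369.7.
Var(ȳ_srs) = (1 − 5442/33171)·14470000000/5442 = 2.2227245 × 10^6.
deff = 863369.7 / (2.2227245 × 10^6) = 0.3884.

0.3884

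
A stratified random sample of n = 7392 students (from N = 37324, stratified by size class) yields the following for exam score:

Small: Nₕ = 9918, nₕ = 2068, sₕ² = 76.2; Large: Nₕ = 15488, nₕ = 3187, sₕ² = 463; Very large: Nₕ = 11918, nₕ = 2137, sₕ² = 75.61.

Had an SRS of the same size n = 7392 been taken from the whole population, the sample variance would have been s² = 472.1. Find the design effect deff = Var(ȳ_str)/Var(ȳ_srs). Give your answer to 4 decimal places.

Var(ȳ_str) = Σ Wₕ²(1−fₕ)sₕ²/nₕ with Wₕ = Nₕ/37324:
  Small: (9918/37324)²·(1−2068/9918)·76.2/2068 = 0.0020593105
  Large: (15488/37324)²·(1−3187/15488)·463/3187 = 0.019868191
  Very large: (11918/37324)²·(1−2137/11918)·75.61/2137 = 0.0029606359
  → Var(ȳ_str) = 0.024888137.
Var(ȳ_srs) = (1 − 7392/37324)·472.1/7392 = 0.051217644.
deff = 0.024888137 / 0.051217644 = 0.4859.

0.4859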